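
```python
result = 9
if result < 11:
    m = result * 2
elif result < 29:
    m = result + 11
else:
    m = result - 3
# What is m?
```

Trace:
`result = 9` → result = 9
`if result < 11: ...` → result < 11 is True → m = 18
So m = 18

Answer: 18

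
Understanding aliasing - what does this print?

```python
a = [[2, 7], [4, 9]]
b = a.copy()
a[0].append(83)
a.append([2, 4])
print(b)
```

Key concept: shallow copy with nested lists.
Step by step:
`a = [[2, 7], [4, 9]]` → a = [[2, 7], [4, 9]]
`b = a.copy()` → b = [[2, 7], [4, 9]]
`a[0].append(83)` → a = [[2, 7, 83], [4, 9]]; b = [[2, 7, 83], [4, 9]]
`a.append([2, 4])` → a = [[2, 7, 83], [4, 9], [2, 4]]
`print(b)` → prints [[2, 7, 83], [4, 9]]

Answer: [[2, 7, 83], [4, 9]]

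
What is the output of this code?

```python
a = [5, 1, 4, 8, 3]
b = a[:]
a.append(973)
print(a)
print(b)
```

Key concept: slice [:] creates copy.
Step by step:
`a = [5, 1, 4, 8, 3]` → a = [5, 1, 4, 8, 3]
`b = a[:]` → b = [5, 1, 4, 8, 3]
`a.append(973)` → a = [5, 1, 4, 8, 3, 973]
`print(a)` → prints [5, 1, 4, 8, 3, 973]
`print(b)` → prints [5, 1, 4, 8, 3]

Answer:
[5, 1, 4, 8, 3, 973]
[5, 1, 4, 8, 3]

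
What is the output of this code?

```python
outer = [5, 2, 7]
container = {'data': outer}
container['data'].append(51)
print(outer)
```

Key concept: dict holds reference to list.
Step by step:
`outer = [5, 2, 7]` → outer = [5, 2, 7]
`container = {'data': outer}` → container = {'data': [5, 2, 7]}
`container['data'].append(51)` → outer = [5, 2, 7, 51]; container = {'data': [5, 2, 7, 51]}
`print(outer)` → prints [5, 2, 7, 51]

Answer: [5, 2, 7, 51]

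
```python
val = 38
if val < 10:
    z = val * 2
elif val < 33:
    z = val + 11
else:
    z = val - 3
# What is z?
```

Trace:
`val = 38` → val = 38
`if val < 10: ...` → val < 10 is False, val < 33 is False, take else branch → z = 35
So z = 35

Answer: 35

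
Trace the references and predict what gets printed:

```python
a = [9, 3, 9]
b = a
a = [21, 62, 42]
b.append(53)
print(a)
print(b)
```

Key concept: rebinding vs mutation: a is rebound to a new list, b still points at the original.
Step by step:
`a = [9, 3, 9]` → a = [9, 3, 9]
`b = a` → b = [9, 3, 9] (same object as a)
`a = [21, 62, 42]` → a = [21, 62, 42]
`b.append(53)` → b = [9, 3, 9, 53]
`print(a)` → prints [21, 62, 42]
`print(b)` → prints [9, 3, 9, 53]

Answer:
[21, 62, 42]
[9, 3, 9, 53]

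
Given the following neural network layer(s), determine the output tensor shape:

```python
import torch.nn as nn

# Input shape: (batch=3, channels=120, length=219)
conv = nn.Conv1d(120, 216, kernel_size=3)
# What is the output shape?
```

Input: (3, 120, 219) -> Output: (3, 216, 217)

Answer: (3, 216, 217)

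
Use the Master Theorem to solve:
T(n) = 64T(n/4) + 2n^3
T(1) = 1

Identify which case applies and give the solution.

a=64, b=4, f(n)=2n^3. log_4(64) = 3. Since c=3 = 3, Case 2 applies: T(n) = Θ(n^log_b(a) · log n) = O(n^3 log n).

Answer: O(n^3 log n) - Case 2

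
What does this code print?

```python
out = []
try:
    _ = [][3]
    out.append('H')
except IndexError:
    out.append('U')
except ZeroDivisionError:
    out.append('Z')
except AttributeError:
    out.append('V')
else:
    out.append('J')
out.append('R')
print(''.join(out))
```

Execution trace: 'U' (except IndexError) → 'R' (after the try/except). Output: UR

Answer: UR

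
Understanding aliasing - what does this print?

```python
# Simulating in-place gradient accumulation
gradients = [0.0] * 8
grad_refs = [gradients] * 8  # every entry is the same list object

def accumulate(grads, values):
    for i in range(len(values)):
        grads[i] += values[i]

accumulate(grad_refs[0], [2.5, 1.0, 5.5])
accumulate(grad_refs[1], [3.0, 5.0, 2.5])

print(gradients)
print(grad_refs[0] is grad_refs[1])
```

Key concept: gradient accumulation aliasing.
Step by step:
`gradients = [0.0] * 8` → gradients = [0.0, 0.0, 0.0, 0.0, 0.0, 0.0, 0.0, 0.0]
`grad_refs = [gradients] * 8` → grad_refs = [[0.0, 0.0, 0.0, 0.0, 0.0, 0.0, 0.0, 0.0], [0.0, 0.0, 0.0, 0.0, 0.0, 0.0, 0.0, 0.0], [0.0, 0.0, 0.0, 0.0, 0.0, 0.0, 0.0, 0.0], [0.0, 0.0, 0.0, 0.0, 0.0, 0.0, 0.0, 0.0], [0.0, 0.0, 0.0, 0.0, 0.0, 0.0, 0.0, 0.0], [0.0, 0.0, 0.0, 0.0, 0.0, 0.0, 0.0, 0.0], [0.0, 0.0, 0.0, 0.0, 0.0, 0.0, 0.0, 0.0], [0.0, 0.0, 0.0, 0.0, 0.0, 0.0, 0.0, 0.0]]
`accumulate(grad_refs[0], [2.5, 1.0, 5.5])` → gradients = [2.5, 1.0, 5.5, 0.0, 0.0, 0.0, 0.0, 0.0]; grad_refs = [[2.5, 1.0, 5.5, 0.0, 0.0, 0.0, 0.0, 0.0], [2.5, 1.0, 5.5, 0.0, 0.0, 0.0, 0.0, 0.0], [2.5, 1.0, 5.5, 0.0, 0.0, 0.0, 0.0, 0.0], [2.5, 1.0, 5.5, 0.0, 0.0, 0.0, 0.0, 0.0], [2.5, 1.0, 5.5, 0.0, 0.0, 0.0, 0.0, 0.0], [2.5, 1.0, 5.5, 0.0, 0.0, 0.0, 0.0, 0.0], [2.5, 1.0, 5.5, 0.0, 0.0, 0.0, 0.0, 0.0], [2.5, 1.0, 5.5, 0.0, 0.0, 0.0, 0.0, 0.0]]
`accumulate(grad_refs[1], [3.0, 5.0, 2.5])` → gradients = [5.5, 6.0, 8.0, 0.0, 0.0, 0.0, 0.0, 0.0]; grad_refs = [[5.5, 6.0, 8.0, 0.0, 0.0, 0.0, 0.0, 0.0], [5.5, 6.0, 8.0, 0.0, 0.0, 0.0, 0.0, 0.0], [5.5, 6.0, 8.0, 0.0, 0.0, 0.0, 0.0, 0.0], [5.5, 6.0, 8.0, 0.0, 0.0, 0.0, 0.0, 0.0], [5.5, 6.0, 8.0, 0.0, 0.0, 0.0, 0.0, 0.0], [5.5, 6.0, 8.0, 0.0, 0.0, 0.0, 0.0, 0.0], [5.5, 6.0, 8.0, 0.0, 0.0, 0.0, 0.0, 0.0], [5.5, 6.0, 8.0, 0.0, 0.0, 0.0, 0.0, 0.0]]
`print(gradients)` → prints [5.5, 6.0, 8.0, 0.0, 0.0, 0.0, 0.0, 0.0]
`print(grad_refs[0] is grad_refs[1])` → prints True

Answer:
[5.5, 6.0, 8.0, 0.0, 0.0, 0.0, 0.0, 0.0]
True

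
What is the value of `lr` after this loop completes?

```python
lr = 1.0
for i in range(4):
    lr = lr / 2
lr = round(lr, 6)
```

Halving LR 4 times: 1 / 2^4
`lr` takes the values: 1.0 → 0.5 → 0.25 → 0.125 → 0.0625

Answer: 0.0625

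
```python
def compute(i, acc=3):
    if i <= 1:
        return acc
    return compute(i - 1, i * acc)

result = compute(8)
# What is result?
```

Accumulator trace (n, acc): (8, 3) -> (7, 24) -> (6, 168) -> (5, 1008) -> (4, 5040) -> (3, 20160) -> (2, 60480) -> (1, 120960) -> return 120960

Answer: 120960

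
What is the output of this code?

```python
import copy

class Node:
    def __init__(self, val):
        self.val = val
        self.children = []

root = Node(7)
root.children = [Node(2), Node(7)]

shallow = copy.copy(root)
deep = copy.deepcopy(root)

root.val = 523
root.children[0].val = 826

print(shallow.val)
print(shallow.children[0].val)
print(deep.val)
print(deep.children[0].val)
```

Key concept: deep copy with custom objects.
Step by step:
`root = Node(7)` → root = Node(val=7, children=[])
`root.children = [Node(2), Node(7)]` → root = Node(val=7, children=[Node(val=2, children=[]), Node(val=7, children=[])])
`shallow = copy.copy(root)` → shallow = Node(val=7, children=[Node(val=2, children=[]), Node(val=7, children=[])])
`deep = copy.deepcopy(root)` → deep = Node(val=7, children=[Node(val=2, children=[]), Node(val=7, children=[])])
`root.val = 523` → root = Node(val=523, children=[Node(val=2, children=[]), Node(val=7, children=[])])
`root.children[0].val = 826` → root = Node(val=523, children=[Node(val=826, children=[]), Node(val=7, children=[])]); shallow = Node(val=7, children=[Node(val=826, children=[]), Node(val=7, children=[])])
`print(shallow.val)` → prints 7
`print(shallow.children[0].val)` → prints 826
`print(deep.val)` → prints 7
`print(deep.children[0].val)` → prints 2

Answer:
7
826
7
2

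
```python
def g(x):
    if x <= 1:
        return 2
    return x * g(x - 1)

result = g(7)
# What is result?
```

g(7) = 7 * 6 * 5 * 4 * 3 * 2 * 2 = 10080

Answer: 10080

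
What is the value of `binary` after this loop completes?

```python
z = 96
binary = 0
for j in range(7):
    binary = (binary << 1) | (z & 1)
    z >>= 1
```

Reverse lowest 7 bits of 96
`binary` takes the values: 0 → 1 → 3

Answer: 3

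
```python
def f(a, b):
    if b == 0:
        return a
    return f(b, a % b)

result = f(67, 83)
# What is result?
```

f(67, 83) -> f(83, 67) -> f(67, 16) -> f(16, 3) -> f(3, 1) -> f(1, 0) -> 1

Answer: 1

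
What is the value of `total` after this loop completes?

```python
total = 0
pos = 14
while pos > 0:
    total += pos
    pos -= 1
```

Sum 14 down to 1
`total` takes the values: 0 → 14 → 27 → 39 → 50 → 60 → 69 → 77 → 84 → 90 → 95 → 99 → 102 → 104 → 105

Answer: 105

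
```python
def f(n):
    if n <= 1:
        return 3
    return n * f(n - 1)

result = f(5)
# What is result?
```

f(5) = 5 * 4 * 3 * 2 * 3 = 360

Answer: 360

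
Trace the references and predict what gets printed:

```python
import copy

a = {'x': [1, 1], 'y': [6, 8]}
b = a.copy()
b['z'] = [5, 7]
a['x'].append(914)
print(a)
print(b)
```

Key concept: shallow copy of dict with mutable values.
Step by step:
`a = {'x': [1, 1], 'y': [6, 8]}` → a = {'x': [1, 1], 'y': [6, 8]}
`b = a.copy()` → b = {'x': [1, 1], 'y': [6, 8]}
`b['z'] = [5, 7]` → b = {'x': [1, 1], 'y': [6, 8], 'z': [5, 7]}
`a['x'].append(914)` → a = {'x': [1, 1, 914], 'y': [6, 8]}; b = {'x': [1, 1, 914], 'y': [6, 8], 'z': [5, 7]}
`print(a)` → prints {'x': [1, 1, 914], 'y': [6, 8]}
`print(b)` → prints {'x': [1, 1, 914], 'y': [6, 8], 'z': [5, 7]}

Answer:
{'x': [1, 1, 914], 'y': [6, 8]}
{'x': [1, 1, 914], 'y': [6, 8], 'z': [5, 7]}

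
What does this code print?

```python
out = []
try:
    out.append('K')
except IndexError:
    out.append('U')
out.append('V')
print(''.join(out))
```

Execution trace: 'K' (try body, no exception) → 'V' (after the try/except). Output: KV

Answer: KV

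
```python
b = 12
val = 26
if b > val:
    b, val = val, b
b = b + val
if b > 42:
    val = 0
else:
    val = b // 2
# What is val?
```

Trace:
`b = 12` → b = 12
`val = 26` → val = 26
`if b > val: ...` → b > val is False → no variable changes
`b = b + val` → b = 38
`if b > 42: ...` → b > 42 is False, take else branch → val = 19
So val = 19

Answer: 19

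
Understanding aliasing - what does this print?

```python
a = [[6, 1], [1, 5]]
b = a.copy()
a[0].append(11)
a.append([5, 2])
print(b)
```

Key concept: shallow copy with nested lists.
Step by step:
`a = [[6, 1], [1, 5]]` → a = [[6, 1], [1, 5]]
`b = a.copy()` → b = [[6, 1], [1, 5]]
`a[0].append(11)` → a = [[6, 1, 11], [1, 5]]; b = [[6, 1, 11], [1, 5]]
`a.append([5, 2])` → a = [[6, 1, 11], [1, 5], [5, 2]]
`print(b)` → prints [[6, 1, 11], [1, 5]]

Answer: [[6, 1, 11], [1, 5]]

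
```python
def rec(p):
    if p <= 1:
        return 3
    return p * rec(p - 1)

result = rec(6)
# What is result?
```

rec(6) = 6 * 5 * 4 * 3 * 2 * 3 = 2160

Answer: 2160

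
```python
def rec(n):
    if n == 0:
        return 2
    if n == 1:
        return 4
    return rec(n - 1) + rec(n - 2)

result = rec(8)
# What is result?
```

Build up from base cases: rec(0)=2, rec(1)=4, rec(2)=6, rec(3)=10, rec(4)=16, rec(5)=26, rec(6)=42, ..., rec(8)=110

Answer: 110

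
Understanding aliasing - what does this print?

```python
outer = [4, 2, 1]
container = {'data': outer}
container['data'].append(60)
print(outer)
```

Key concept: dict holds reference to list.
Step by step:
`outer = [4, 2, 1]` → outer = [4, 2, 1]
`container = {'data': outer}` → container = {'data': [4, 2, 1]}
`container['data'].append(60)` → outer = [4, 2, 1, 60]; container = {'data': [4, 2, 1, 60]}
`print(outer)` → prints [4, 2, 1, 60]

Answer: [4, 2, 1, 60]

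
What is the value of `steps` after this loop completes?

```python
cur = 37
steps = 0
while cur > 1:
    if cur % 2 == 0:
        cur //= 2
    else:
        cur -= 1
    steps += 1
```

Steps to reduce 37 to 1
`steps` takes the values: 0 → 1 → 2 → 3 → 4 → 5 → 6 → 7

Answer: 7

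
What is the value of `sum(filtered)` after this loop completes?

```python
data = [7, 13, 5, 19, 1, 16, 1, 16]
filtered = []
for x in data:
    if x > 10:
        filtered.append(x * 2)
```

Sum of doubled values > 10
`filtered` takes the values: [] → [26] → [26, 38] → [26, 38, 32] → [26, 38, 32, 32]
So `sum(filtered)` = 128

Answer: 128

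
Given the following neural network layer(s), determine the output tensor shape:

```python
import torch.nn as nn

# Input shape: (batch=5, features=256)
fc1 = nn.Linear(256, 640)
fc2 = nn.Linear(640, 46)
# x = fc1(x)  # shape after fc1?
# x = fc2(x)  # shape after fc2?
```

Input: (5, 256) -> after fc1: (5, 640) -> Output: (5, 46)

Answer: (5, 46)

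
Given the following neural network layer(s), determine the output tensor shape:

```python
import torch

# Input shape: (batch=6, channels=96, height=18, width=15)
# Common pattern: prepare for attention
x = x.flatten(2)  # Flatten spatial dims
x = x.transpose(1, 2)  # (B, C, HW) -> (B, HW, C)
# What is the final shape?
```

Input: (6, 96, 18, 15) -> after flatten(2): (6, 96, 270) -> Output: (6, 270, 96)

Answer: (6, 270, 96)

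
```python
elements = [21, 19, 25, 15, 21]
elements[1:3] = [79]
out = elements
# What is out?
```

Trace:
`elements = [21, 19, 25, 15, 21]` → elements = [21, 19, 25, 15, 21]
`elements[1:3] = [79]` → elements = [21, 79, 15, 21]
`out = elements` → out = [21, 79, 15, 21]
So out = [21, 79, 15, 21]

Answer: [21, 79, 15, 21]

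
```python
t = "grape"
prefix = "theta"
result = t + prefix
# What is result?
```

Trace:
`t = "grape"` → t = 'grape'
`prefix = "theta"` → prefix = 'theta'
`result = t + prefix` → result = 'grapetheta'
So result = 'grapetheta'

Answer: 'grapetheta'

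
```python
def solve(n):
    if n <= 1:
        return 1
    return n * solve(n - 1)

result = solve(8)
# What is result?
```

solve(8) = 8 * 7 * 6 * 5 * 4 * 3 * 2 * 1 = 40320

Answer: 40320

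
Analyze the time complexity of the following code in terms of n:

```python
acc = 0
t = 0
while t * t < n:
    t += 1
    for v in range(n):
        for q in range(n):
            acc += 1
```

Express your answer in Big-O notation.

Each loop level contributes: √n × n × n. Multiplying the contributions gives O(n^2√n).

Answer: O(n^2√n)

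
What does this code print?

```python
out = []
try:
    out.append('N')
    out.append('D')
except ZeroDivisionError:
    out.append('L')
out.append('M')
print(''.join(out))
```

Execution trace: 'N' (try body) → 'D' (try body, no exception) → 'M' (after the try/except). Output: NDM

Answer: NDM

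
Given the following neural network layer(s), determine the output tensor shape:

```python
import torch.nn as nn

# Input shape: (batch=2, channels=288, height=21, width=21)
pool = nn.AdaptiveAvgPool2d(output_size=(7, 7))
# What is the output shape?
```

Input: (2, 288, 21, 21) -> Output: (2, 288, 7, 7)

Answer: (2, 288, 7, 7)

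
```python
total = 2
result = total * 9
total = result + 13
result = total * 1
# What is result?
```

Trace:
`total = 2` → total = 2
`result = total * 9` → result = 18
`total = result + 13` → total = 31
`result = total * 1` → result = 31
So result = 31

Answer: 31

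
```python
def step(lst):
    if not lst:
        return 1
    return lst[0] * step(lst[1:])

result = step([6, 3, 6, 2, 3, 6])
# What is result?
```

Product over [6, 3, 6, 2, 3, 6] = 6 * 3 * 6 * 2 * 3 * 6 = 3888

Answer: 3888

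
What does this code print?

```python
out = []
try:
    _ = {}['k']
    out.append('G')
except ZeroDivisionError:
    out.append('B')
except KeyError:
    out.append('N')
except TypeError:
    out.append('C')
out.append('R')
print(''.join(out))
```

Execution trace: 'N' (except KeyError) → 'R' (after the try/except). Output: NR

Answer: NR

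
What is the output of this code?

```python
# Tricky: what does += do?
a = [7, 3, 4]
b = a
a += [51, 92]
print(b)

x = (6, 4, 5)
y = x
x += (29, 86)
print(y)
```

Key concept: += behavior differs for mutable vs immutable.
Step by step:
`a = [7, 3, 4]` → a = [7, 3, 4]
`b = a` → b = [7, 3, 4] (same object as a)
`a += [51, 92]` → a = [7, 3, 4, 51, 92] (same object as b); b = [7, 3, 4, 51, 92] (same object as a)
`print(b)` → prints [7, 3, 4, 51, 92]
`x = (6, 4, 5)` → x = (6, 4, 5)
`y = x` → y = (6, 4, 5)
`x += (29, 86)` → x = (6, 4, 5, 29, 86)
`print(y)` → prints (6, 4, 5)

Answer:
[7, 3, 4, 51, 92]
(6, 4, 5)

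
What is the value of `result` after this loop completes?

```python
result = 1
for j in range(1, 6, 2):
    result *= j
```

Product of 1, 3, 5, ... up to 5
`result` takes the values: 1 → 3 → 15

Answer: 15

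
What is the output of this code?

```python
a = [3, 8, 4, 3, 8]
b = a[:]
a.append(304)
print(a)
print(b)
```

Key concept: slice [:] creates copy.
Step by step:
`a = [3, 8, 4, 3, 8]` → a = [3, 8, 4, 3, 8]
`b = a[:]` → b = [3, 8, 4, 3, 8]
`a.append(304)` → a = [3, 8, 4, 3, 8, 304]
`print(a)` → prints [3, 8, 4, 3, 8, 304]
`print(b)` → prints [3, 8, 4, 3, 8]

Answer:
[3, 8, 4, 3, 8, 304]
[3, 8, 4, 3, 8]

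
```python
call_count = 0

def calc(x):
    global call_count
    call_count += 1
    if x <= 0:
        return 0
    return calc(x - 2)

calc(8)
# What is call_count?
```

Linear recursion stepping by 2: 5 calls from x=8 down to ≤0.

Answer: 5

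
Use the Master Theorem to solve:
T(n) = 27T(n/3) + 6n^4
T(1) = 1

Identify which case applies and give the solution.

a=27, b=3, f(n)=6n^4. log_3(27) = 3. Since c=4 > 3 and the regularity condition holds (27(n/3)^4 = (27/3^4)n^4 with 27/3^4 < 1), Case 3 applies: T(n) = Θ(f(n)) = O(n^4).

Answer: O(n^4) - Case 3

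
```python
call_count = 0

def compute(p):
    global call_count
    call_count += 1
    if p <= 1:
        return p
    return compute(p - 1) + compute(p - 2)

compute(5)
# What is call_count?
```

Calls(p) = 1 + Calls(p-1) + Calls(p-2); Calls(0)=Calls(1)=1. For p=5 this gives 15.

Answer: 15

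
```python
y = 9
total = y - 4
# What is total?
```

Trace:
`y = 9` → y = 9
`total = y - 4` → total = 5
So total = 5

Answer: 5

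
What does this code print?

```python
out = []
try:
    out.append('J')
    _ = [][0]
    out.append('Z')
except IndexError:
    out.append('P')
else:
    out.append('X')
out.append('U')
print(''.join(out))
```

Execution trace: 'J' (try body) → 'P' (except IndexError) → 'U' (after the try/except). Output: JPU

Answer: JPU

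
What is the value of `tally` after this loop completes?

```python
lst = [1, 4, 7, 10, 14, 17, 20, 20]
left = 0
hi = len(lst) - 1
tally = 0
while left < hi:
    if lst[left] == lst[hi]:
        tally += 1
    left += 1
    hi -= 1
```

Count matching pairs from ends
`tally` takes the values: 0

Answer: 0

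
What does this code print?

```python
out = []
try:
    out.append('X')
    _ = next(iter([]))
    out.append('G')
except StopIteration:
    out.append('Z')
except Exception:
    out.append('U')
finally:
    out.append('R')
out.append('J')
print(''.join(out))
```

Execution trace: 'X' (try body) → 'Z' (except StopIteration) → 'R' (finally) → 'J' (after the try/except). Output: XZRJ

Answer: XZRJ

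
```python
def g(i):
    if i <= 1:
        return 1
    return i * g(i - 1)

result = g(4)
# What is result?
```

g(4) = 4 * 3 * 2 * 1 = 24

Answer: 24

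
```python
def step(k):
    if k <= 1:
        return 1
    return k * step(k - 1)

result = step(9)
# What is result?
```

step(9) = 9 * 8 * 7 * 6 * 5 * 4 * 3 * 2 * 1 = 362880

Answer: 362880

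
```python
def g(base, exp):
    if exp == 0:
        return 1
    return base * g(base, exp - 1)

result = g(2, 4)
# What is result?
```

g(2, 4) = 2 * 2 * 2 * 2 = 16

Answer: 16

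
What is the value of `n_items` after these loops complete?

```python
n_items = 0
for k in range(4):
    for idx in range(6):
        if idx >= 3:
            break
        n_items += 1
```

Inner breaks at 3, outer runs 4 times
`n_items` takes the values: 0 → 1 → 2 → 3 → 4 → 5 → 6 → 7 → 8 → 9 → 10 → 11 → 12

Answer: 12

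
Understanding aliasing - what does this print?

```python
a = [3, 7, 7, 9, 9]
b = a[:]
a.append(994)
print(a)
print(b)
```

Key concept: slice [:] creates copy.
Step by step:
`a = [3, 7, 7, 9, 9]` → a = [3, 7, 7, 9, 9]
`b = a[:]` → b = [3, 7, 7, 9, 9]
`a.append(994)` → a = [3, 7, 7, 9, 9, 994]
`print(a)` → prints [3, 7, 7, 9, 9, 994]
`print(b)` → prints [3, 7, 7, 9, 9]

Answer:
[3, 7, 7, 9, 9, 994]
[3, 7, 7, 9, 9]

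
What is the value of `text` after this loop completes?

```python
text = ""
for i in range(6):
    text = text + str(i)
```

Concatenate digits 0 to 5
`text` takes the values: "" → "0" → "01" → "012" → "0123" → "01234" → "012345"

Answer: "012345"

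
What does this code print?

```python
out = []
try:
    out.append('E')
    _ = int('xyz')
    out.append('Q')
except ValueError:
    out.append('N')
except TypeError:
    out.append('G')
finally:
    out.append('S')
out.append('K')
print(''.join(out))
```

Execution trace: 'E' (try body) → 'N' (except ValueError) → 'S' (finally) → 'K' (after the try/except). Output: ENSK

Answer: ENSK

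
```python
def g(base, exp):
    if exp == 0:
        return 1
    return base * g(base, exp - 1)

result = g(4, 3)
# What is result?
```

g(4, 3) = 4 * 4 * 4 = 64

Answer: 64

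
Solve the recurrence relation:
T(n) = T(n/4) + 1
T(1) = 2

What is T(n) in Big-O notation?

Each step divides n by 4 and adds 1. After log_4(n) steps we reach T(1)=2. So T(n) = 1·log_4(n) + 2 = O(log n).

Answer: O(log n)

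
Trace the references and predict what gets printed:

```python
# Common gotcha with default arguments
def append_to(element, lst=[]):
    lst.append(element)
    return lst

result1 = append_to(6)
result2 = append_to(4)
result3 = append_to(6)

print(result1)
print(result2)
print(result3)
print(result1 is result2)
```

Key concept: mutable default argument gotcha.
Step by step:
`result1 = append_to(6)` → result1 = [6]
`result2 = append_to(4)` → result1 = [6, 4] (same object as result2); result2 = [6, 4] (same object as result1)
`result3 = append_to(6)` → result1 = [6, 4, 6] (same object as result2, result3); result2 = [6, 4, 6] (same object as result1, result3); result3 = [6, 4, 6] (same object as result1, result2)
`print(result1)` → prints [6, 4, 6]
`print(result2)` → prints [6, 4, 6]
`print(result3)` → prints [6, 4, 6]
`print(result1 is result2)` → prints True

Answer:
[6, 4, 6]
[6, 4, 6]
[6, 4, 6]
True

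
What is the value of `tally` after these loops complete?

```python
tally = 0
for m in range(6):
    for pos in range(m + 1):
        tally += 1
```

Triangle: 1 + 2 + ... + 6
`tally` takes the values: 0 → 1 → 2 → 3 → 4 → 5 → 6 → 7 → 8 → 9 → 10 → 11 → 12 → 13 → 14 → 15 → 16 → 17 → 18 → 19 → 20 → 21

Answer: 21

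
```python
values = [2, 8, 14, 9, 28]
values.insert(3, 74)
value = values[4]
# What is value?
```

Trace:
`values = [2, 8, 14, 9, 28]` → values = [2, 8, 14, 9, 28]
`values.insert(3, 74)` → values = [2, 8, 14, 74, 9, 28]
`value = values[4]` → value = 9
So value = 9

Answer: 9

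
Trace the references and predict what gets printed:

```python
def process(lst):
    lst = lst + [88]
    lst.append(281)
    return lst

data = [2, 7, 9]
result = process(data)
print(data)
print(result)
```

Key concept: rebinding parameter vs mutation.
Step by step:
`data = [2, 7, 9]` → data = [2, 7, 9]
`result = process(data)` → result = [2, 7, 9, 88, 281]
`print(data)` → prints [2, 7, 9]
`print(result)` → prints [2, 7, 9, 88, 281]

Answer:
[2, 7, 9]
[2, 7, 9, 88, 281]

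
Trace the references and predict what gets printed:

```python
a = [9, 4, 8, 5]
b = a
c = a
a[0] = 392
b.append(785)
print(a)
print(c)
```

Key concept: multiple aliases.
Step by step:
`a = [9, 4, 8, 5]` → a = [9, 4, 8, 5]
`b = a` → b = [9, 4, 8, 5] (same object as a)
`c = a` → c = [9, 4, 8, 5] (same object as a, b)
`a[0] = 392` → a = [392, 4, 8, 5] (same object as b, c); b = [392, 4, 8, 5] (same object as a, c); c = [392, 4, 8, 5] (same object as a, b)
`b.append(785)` → a = [392, 4, 8, 5, 785] (same object as b, c); b = [392, 4, 8, 5, 785] (same object as a, c); c = [392, 4, 8, 5, 785] (same object as a, b)
`print(a)` → prints [392, 4, 8, 5, 785]
`print(c)` → prints [392, 4, 8, 5, 785]

Answer:
[392, 4, 8, 5, 785]
[392, 4, 8, 5, 785]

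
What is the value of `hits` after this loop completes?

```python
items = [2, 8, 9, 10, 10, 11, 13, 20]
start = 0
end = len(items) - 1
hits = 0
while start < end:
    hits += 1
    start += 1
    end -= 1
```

Iterations until pointers meet (list length 8)
`hits` takes the values: 0 → 1 → 2 → 3 → 4

Answer: 4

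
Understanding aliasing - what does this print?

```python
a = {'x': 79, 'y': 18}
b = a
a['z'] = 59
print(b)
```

Key concept: dict aliasing.
Step by step:
`a = {'x': 79, 'y': 18}` → a = {'x': 79, 'y': 18}
`b = a` → b = {'x': 79, 'y': 18} (same object as a)
`a['z'] = 59` → a = {'x': 79, 'y': 18, 'z': 59} (same object as b); b = {'x': 79, 'y': 18, 'z': 59} (same object as a)
`print(b)` → prints {'x': 79, 'y': 18, 'z': 59}

Answer: {'x': 79, 'y': 18, 'z': 59}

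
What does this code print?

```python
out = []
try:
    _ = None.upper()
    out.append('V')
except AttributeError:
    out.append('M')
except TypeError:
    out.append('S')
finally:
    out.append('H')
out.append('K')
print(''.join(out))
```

Execution trace: 'M' (except AttributeError) → 'H' (finally) → 'K' (after the try/except). Output: MHK

Answer: MHK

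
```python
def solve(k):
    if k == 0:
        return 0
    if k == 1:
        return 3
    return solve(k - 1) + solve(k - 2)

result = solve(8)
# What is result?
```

Build up from base cases: solve(0)=0, solve(1)=3, solve(2)=3, solve(3)=6, solve(4)=9, solve(5)=15, solve(6)=24, ..., solve(8)=63

Answer: 63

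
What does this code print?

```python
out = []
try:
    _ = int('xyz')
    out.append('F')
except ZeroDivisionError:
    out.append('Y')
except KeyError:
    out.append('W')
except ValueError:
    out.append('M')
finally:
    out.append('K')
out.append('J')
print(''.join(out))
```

Execution trace: 'M' (except ValueError) → 'K' (finally) → 'J' (after the try/except). Output: MKJ

Answer: MKJ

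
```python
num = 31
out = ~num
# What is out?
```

Trace:
`num = 31` → num = 31
`out = ~num` → out = -32
So out = -32

Answer: -32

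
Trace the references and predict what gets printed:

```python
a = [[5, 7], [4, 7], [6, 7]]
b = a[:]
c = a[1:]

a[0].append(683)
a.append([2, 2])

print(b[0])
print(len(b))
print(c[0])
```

Key concept: slice with nested mutation.
Step by step:
`a = [[5, 7], [4, 7], [6, 7]]` → a = [[5, 7], [4, 7], [6, 7]]
`b = a[:]` → b = [[5, 7], [4, 7], [6, 7]]
`c = a[1:]` → c = [[4, 7], [6, 7]]
`a[0].append(683)` → a = [[5, 7, 683], [4, 7], [6, 7]]; b = [[5, 7, 683], [4, 7], [6, 7]]
`a.append([2, 2])` → a = [[5, 7, 683], [4, 7], [6, 7], [2, 2]]
`print(b[0])` → prints [5, 7, 683]
`print(len(b))` → prints 3
`print(c[0])` → prints [4, 7]

Answer:
[5, 7, 683]
3
[4, 7]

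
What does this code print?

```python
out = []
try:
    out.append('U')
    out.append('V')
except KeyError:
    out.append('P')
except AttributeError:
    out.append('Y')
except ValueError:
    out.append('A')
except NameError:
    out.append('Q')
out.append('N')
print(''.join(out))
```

Execution trace: 'U' (try body) → 'V' (try body, no exception) → 'N' (after the try/except). Output: UVN

Answer: UVN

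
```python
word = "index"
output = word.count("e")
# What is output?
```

Trace:
`word = "index"` → word = 'index'
`output = word.count("e")` → output = 1
So output = 1

Answer: 1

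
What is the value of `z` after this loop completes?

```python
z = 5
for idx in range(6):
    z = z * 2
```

Multiply by 2, 6 times: 5 * 2^6 = 320
`z` takes the values: 5 → 10 → 20 → 40 → 80 → 160 → 320

Answer: 320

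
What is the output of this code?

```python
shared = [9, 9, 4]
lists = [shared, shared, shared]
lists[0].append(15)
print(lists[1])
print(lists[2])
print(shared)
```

Key concept: list of same reference.
Step by step:
`shared = [9, 9, 4]` → shared = [9, 9, 4]
`lists = [shared, shared, shared]` → lists = [[9, 9, 4], [9, 9, 4], [9, 9, 4]]
`lists[0].append(15)` → shared = [9, 9, 4, 15]; lists = [[9, 9, 4, 15], [9, 9, 4, 15], [9, 9, 4, 15]]
`print(lists[1])` → prints [9, 9, 4, 15]
`print(lists[2])` → prints [9, 9, 4, 15]
`print(shared)` → prints [9, 9, 4, 15]

Answer:
[9, 9, 4, 15]
[9, 9, 4, 15]
[9, 9, 4, 15]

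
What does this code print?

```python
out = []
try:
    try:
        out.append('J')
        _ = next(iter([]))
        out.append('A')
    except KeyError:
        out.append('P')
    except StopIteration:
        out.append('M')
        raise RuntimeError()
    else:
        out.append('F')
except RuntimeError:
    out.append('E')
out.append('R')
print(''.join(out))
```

Execution trace: 'J' (inner try body) → 'M' (inner except StopIteration) → 'E' (outer except RuntimeError) → 'R' (after the try/except). Output: JMER

Answer: JMER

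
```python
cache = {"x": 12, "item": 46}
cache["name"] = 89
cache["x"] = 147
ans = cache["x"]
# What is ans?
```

Trace:
`cache = {"x": 12, "item": 46}` → cache = {'x': 12, 'item': 46}
`cache["name"] = 89` → cache = {'x': 12, 'item': 46, 'name': 89}
`cache["x"] = 147` → cache = {'x': 147, 'item': 46, 'name': 89}
`ans = cache["x"]` → ans = 147
So ans = 147

Answer: 147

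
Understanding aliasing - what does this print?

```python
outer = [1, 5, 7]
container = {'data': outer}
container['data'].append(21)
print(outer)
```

Key concept: dict holds reference to list.
Step by step:
`outer = [1, 5, 7]` → outer = [1, 5, 7]
`container = {'data': outer}` → container = {'data': [1, 5, 7]}
`container['data'].append(21)` → outer = [1, 5, 7, 21]; container = {'data': [1, 5, 7, 21]}
`print(outer)` → prints [1, 5, 7, 21]

Answer: [1, 5, 7, 21]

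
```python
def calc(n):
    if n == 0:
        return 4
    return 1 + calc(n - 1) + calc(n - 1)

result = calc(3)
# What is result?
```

calc(n) = 1 + 2·calc(n-1), calc(0)=4. Closed form: (4+1)·2^3 - 1 = 39.

Answer: 39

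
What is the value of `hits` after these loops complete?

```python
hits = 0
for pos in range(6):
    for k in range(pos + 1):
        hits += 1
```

Triangle: 1 + 2 + ... + 6
`hits` takes the values: 0 → 1 → 2 → 3 → 4 → 5 → 6 → 7 → 8 → 9 → 10 → 11 → 12 → 13 → 14 → 15 → 16 → 17 → 18 → 19 → 20 → 21

Answer: 21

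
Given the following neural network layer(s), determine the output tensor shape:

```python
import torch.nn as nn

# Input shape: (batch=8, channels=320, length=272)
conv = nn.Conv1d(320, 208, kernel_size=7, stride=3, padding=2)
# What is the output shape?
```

Input: (8, 320, 272) -> Output: (8, 208, 90)

Answer: (8, 208, 90)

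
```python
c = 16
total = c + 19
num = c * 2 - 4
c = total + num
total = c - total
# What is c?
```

Trace:
`c = 16` → c = 16
`total = c + 19` → total = 35
`num = c * 2 - 4` → num = 28
`c = total + num` → c = 63
`total = c - total` → total = 28
So c = 63

Answer: 63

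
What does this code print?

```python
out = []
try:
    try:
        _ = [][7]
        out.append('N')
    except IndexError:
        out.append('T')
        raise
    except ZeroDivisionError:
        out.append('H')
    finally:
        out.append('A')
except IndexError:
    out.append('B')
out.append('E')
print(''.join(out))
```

Execution trace: 'T' (inner except IndexError) → 'A' (inner finally) → 'B' (outer except IndexError) → 'E' (after the try/except). Output: TABE

Answer: TABE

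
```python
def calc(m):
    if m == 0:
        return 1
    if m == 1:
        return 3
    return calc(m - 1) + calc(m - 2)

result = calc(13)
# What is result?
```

Build up from base cases: calc(0)=1, calc(1)=3, calc(2)=4, calc(3)=7, calc(4)=11, calc(5)=18, calc(6)=29, ..., calc(13)=843

Answer: 843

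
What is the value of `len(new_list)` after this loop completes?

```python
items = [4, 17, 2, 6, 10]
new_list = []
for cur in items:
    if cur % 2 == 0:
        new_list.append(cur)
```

Count even numbers in [4, 17, 2, 6, 10]
`new_list` takes the values: [] → [4] → [4, 2] → [4, 2, 6] → [4, 2, 6, 10]
So `len(new_list)` = 4

Answer: 4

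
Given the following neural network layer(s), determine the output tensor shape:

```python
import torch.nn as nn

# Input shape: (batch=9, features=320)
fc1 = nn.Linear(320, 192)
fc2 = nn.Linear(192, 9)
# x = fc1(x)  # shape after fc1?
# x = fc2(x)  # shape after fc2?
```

Input: (9, 320) -> after fc1: (9, 192) -> Output: (9, 9)

Answer: (9, 9)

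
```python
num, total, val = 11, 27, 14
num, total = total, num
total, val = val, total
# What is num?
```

Trace:
`num, total, val = 11, 27, 14` → num = 11; total = 27; val = 14
`num, total = total, num` → num = 27; total = 11
`total, val = val, total` → total = 14; val = 11
So num = 27

Answer: 27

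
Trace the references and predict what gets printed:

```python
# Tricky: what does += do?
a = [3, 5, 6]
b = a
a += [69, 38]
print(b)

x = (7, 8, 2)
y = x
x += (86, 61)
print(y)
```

Key concept: += behavior differs for mutable vs immutable.
Step by step:
`a = [3, 5, 6]` → a = [3, 5, 6]
`b = a` → b = [3, 5, 6] (same object as a)
`a += [69, 38]` → a = [3, 5, 6, 69, 38] (same object as b); b = [3, 5, 6, 69, 38] (same object as a)
`print(b)` → prints [3, 5, 6, 69, 38]
`x = (7, 8, 2)` → x = (7, 8, 2)
`y = x` → y = (7, 8, 2)
`x += (86, 61)` → x = (7, 8, 2, 86, 61)
`print(y)` → prints (7, 8, 2)

Answer:
[3, 5, 6, 69, 38]
(7, 8, 2)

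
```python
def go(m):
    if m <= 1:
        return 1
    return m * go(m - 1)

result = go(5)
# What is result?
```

go(5) = 5 * 4 * 3 * 2 * 1 = 120

Answer: 120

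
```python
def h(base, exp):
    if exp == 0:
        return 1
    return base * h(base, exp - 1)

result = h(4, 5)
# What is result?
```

h(4, 5) = 4 * 4 * 4 * 4 * 4 = 1024

Answer: 1024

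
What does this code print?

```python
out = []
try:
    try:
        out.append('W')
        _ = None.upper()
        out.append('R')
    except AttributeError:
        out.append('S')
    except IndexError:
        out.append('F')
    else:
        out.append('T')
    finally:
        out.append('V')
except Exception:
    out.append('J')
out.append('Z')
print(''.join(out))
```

Execution trace: 'W' (inner try body) → 'S' (inner except AttributeError) → 'V' (inner finally) → 'Z' (after the try/except). Output: WSVZ

Answer: WSVZ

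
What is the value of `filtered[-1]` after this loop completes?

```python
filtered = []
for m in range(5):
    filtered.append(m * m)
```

Last element of squares 0 to 4
`filtered` takes the values: [] → [0] → [0, 1] → [0, 1, 4] → [0, 1, 4, 9] → [0, 1, 4, 9, 16]
So `filtered[-1]` = 16

Answer: 16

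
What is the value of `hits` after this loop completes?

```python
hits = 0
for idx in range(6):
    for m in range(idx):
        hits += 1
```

Triangle number: 0+1+2+...+5
`hits` takes the values: 0 → 1 → 2 → 3 → 4 → 5 → 6 → 7 → 8 → 9 → 10 → 11 → 12 → 13 → 14 → 15

Answer: 15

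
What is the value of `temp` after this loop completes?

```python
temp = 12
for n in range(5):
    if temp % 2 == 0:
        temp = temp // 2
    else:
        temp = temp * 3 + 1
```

Collatz-style transformation from 12
`temp` takes the values: 12 → 6 → 3 → 10 → 5 → 16

Answer: 16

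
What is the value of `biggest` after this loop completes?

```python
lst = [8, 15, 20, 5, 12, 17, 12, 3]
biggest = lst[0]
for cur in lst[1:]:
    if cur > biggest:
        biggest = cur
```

Maximum of [8, 15, 20, 5, 12, 17, 12, 3]
`biggest` takes the values: 8 → 15 → 20

Answer: 20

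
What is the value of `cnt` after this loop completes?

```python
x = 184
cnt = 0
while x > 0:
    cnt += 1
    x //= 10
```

Count digits by repeated division by 10
`cnt` takes the values: 0 → 1 → 2 → 3

Answer: 3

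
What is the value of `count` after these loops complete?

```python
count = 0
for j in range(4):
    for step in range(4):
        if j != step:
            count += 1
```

4² - 4 (exclude diagonal)
`count` takes the values: 0 → 1 → 2 → 3 → 4 → 5 → 6 → 7 → 8 → 9 → 10 → 11 → 12

Answer: 12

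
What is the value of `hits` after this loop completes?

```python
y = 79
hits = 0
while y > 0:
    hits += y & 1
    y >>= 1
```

Count set bits in 79 (binary: 0b1001111)
`hits` takes the values: 0 → 1 → 2 → 3 → 4 → 5

Answer: 5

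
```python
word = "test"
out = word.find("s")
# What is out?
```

Trace:
`word = "test"` → word = 'test'
`out = word.find("s")` → out = 2
So out = 2

Answer: 2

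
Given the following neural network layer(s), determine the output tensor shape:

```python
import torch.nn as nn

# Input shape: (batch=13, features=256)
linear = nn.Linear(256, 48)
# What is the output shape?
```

Input: (13, 256) -> Output: (13, 48)

Answer: (13, 48)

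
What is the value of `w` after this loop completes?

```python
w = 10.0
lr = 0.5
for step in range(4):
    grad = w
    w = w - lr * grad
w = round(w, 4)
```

Gradient descent: w = 10.0 * (1 - 0.5)^4
`w` takes the values: 10.0 → 5.0 → 2.5 → 1.25 → 0.625

Answer: 0.625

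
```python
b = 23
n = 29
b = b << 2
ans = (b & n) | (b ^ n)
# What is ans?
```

Trace:
`b = 23` → b = 23
`n = 29` → n = 29
`b = b << 2` → b = 92
`ans = (b & n) | (b ^ n)` → ans = 93
So ans = 93

Answer: 93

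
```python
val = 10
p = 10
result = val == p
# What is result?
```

Trace:
`val = 10` → val = 10
`p = 10` → p = 10
`result = val == p` → result = True
So result = True

Answer: True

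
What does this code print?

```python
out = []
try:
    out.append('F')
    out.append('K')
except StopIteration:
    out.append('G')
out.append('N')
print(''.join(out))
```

Execution trace: 'F' (try body) → 'K' (try body, no exception) → 'N' (after the try/except). Output: FKN

Answer: FKN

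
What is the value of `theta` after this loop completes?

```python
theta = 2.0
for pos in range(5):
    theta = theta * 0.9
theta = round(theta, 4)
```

Exponential decay: 2.0 * 0.9^5
`theta` takes the values: 2.0 → 1.8 → 1.62 → 1.458 → 1.3122 → 1.18098 → 1.181

Answer: 1.181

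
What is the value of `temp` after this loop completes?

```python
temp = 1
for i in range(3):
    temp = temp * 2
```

Multiply by 2, 3 times: 1 * 2^3 = 8
`temp` takes the values: 1 → 2 → 4 → 8

Answer: 8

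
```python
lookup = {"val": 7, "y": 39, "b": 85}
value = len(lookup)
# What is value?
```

Trace:
`lookup = {"val": 7, "y": 39, "b": 85}` → lookup = {'val': 7, 'y': 39, 'b': 85}
`value = len(lookup)` → value = 3
So value = 3

Answer: 3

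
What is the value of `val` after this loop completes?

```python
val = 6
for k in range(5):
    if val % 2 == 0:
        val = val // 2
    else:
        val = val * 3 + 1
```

Collatz-style transformation from 6
`val` takes the values: 6 → 3 → 10 → 5 → 16 → 8

Answer: 8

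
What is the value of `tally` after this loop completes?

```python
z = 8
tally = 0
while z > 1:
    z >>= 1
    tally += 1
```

Count right shifts until 1
`tally` takes the values: 0 → 1 → 2 → 3

Answer: 3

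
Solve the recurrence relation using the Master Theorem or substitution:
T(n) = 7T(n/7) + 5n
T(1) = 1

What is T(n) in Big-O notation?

By Master Theorem: a=7, b=7, f(n)=5n. Since log_7(7) = 1 and f(n) = Θ(n^1), Case 2 applies. T(n) = O(n log n).

Answer: O(n log n)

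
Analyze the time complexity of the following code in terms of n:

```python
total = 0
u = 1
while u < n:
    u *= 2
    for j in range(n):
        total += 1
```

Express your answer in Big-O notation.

Each loop level contributes: log n × n. Multiplying the contributions gives O(n log n).

Answer: O(n log n)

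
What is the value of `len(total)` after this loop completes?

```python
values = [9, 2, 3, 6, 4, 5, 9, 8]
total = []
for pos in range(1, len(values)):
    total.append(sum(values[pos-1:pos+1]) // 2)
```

Number of 2-element averages
`total` takes the values: [] → [5] → [5, 2] → [5, 2, 4] → [5, 2, 4, 5] → [5, 2, 4, 5, 4] → [5, 2, 4, 5, 4, 7] → [5, 2, 4, 5, 4, 7, 8]
So `len(total)` = 7

Answer: 7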